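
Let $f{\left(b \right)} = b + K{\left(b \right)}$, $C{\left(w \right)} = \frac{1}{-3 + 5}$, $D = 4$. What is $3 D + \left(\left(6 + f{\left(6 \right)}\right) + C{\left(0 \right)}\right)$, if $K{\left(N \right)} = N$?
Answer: $\frac{61}{2} \approx 30.5$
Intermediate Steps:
$C{\left(w \right)} = \frac{1}{2}$
$f{\left(b \right)} = 2 b$ ($f{\left(b \right)} = b + b = 2 b$)
$3 D + \left(\left(6 + f{\left(6 \right)}\right) + C{\left(0 \right)}\right) = 3 \cdot 4 + \left(\left(6 + 2 \cdot 6\right) + \frac{1}{2}\right) = 12 + \left(\left(6 + 12\right) + \frac{1}{2}\right) = 12 + \left(18 + \frac{1}{2}\right) = 12 + \frac{37}{2} = \frac{61}{2}$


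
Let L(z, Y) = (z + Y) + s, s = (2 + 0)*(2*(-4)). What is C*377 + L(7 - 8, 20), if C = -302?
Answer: -113851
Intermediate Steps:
s = -16 (s = 2*(-8) = -16)
L(z, Y) = -16 + Y + z (L(z, Y) = (z + Y) - 16 = (Y + z) - 16 = -16 + Y + z)
C*377 + L(7 - 8, 20) = -302*377 + (-16 + 20 + (7 - 8)) = -113854 + (-16 + 20 - 1) = -113854 + 3 = -113851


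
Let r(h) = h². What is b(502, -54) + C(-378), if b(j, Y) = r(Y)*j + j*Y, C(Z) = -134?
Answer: 1436590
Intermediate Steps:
b(j, Y) = Y*j + j*Y² (b(j, Y) = Y²*j + j*Y = j*Y² + Y*j = Y*j + j*Y²)
b(502, -54) + C(-378) = -54*502*(1 - 54) - 134 = -54*502*(-53) - 134 = 1436724 - 134 = 1436590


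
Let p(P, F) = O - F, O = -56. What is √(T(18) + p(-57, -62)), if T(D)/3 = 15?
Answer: √51 ≈ 7.1414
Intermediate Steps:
T(D) = 45 (T(D) = 3*15 = 45)
p(P, F) = -56 - F
√(T(18) + p(-57, -62)) = √(45 + (-56 - 1*(-62))) = √(45 + (-56 + 62)) = √(45 + 6) = √51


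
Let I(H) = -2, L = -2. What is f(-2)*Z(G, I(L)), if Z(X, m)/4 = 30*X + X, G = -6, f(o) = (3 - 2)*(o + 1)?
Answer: 744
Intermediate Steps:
f(o) = 1 + o (f(o) = 1*(1 + o) = 1 + o)
Z(X, m) = 124*X (Z(X, m) = 4*(30*X + X) = 4*(31*X) = 124*X)
f(-2)*Z(G, I(L)) = (1 - 2)*(124*(-6)) = -1*(-744) = 744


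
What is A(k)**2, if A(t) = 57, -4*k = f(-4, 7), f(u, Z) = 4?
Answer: 3249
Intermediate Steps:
k = -1 (k = -1/4*4 = -1)
A(k)**2 = 57**2 = 3249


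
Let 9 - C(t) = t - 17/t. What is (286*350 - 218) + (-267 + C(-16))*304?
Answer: 25991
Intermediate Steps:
C(t) = 9 - t + 17/t (C(t) = 9 - (t - 17/t) = 9 + (-t + 17/t) = 9 - t + 17/t)
(286*350 - 218) + (-267 + C(-16))*304 = (286*350 - 218) + (-267 + (9 - 1*(-16) + 17/(-16)))*304 = (100100 - 218) + (-267 + (9 + 16 + 17*(-1/16)))*304 = 99882 + (-267 + (9 + 16 - 17/16))*304 = 99882 + (-267 + 383/16)*304 = 99882 - 3889/16*304 = 99882 - 73891 = 25991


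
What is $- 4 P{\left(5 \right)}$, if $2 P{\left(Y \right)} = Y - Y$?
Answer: $0$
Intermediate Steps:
$P{\left(Y \right)} = 0$ ($P{\left(Y \right)} = \frac{Y - Y}{2} = \frac{1}{2} \cdot 0 = 0$)
$- 4 P{\left(5 \right)} = \left(-4\right) 0 = 0$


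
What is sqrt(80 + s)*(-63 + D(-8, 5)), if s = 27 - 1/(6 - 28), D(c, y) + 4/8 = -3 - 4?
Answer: -141*sqrt(51810)/44 ≈ -729.41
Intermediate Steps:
D(c, y) = -15/2 (D(c, y) = -1/2 + (-3 - 4) = -1/2 - 7 = -15/2)
s = 595/22 (s = 27 - 1/(-22) = 27 - 1*(-1/22) = 27 + 1/22 = 595/22 ≈ 27.045)
sqrt(80 + s)*(-63 + D(-8, 5)) = sqrt(80 + 595/22)*(-63 - 15/2) = sqrt(2355/22)*(-141/2) = (sqrt(51810)/22)*(-141/2) = -141*sqrt(51810)/44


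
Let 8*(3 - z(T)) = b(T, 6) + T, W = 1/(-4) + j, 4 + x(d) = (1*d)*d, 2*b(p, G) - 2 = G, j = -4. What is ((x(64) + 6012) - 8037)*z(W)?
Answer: 200499/32 ≈ 6265.6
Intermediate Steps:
b(p, G) = 1 + G/2
x(d) = -4 + d**2 (x(d) = -4 + (1*d)*d = -4 + d*d = -4 + d**2)
W = -17/4 (W = 1/(-4) - 4 = -1/4 - 4 = -17/4 ≈ -4.2500)
z(T) = 5/2 - T/8 (z(T) = 3 - ((1 + (1/2)*6) + T)/8 = 3 - ((1 + 3) + T)/8 = 3 - (4 + T)/8 = 3 + (-1/2 - T/8) = 5/2 - T/8)
((x(64) + 6012) - 8037)*z(W) = (((-4 + 64**2) + 6012) - 8037)*(5/2 - 1/8*(-17/4)) = (((-4 + 4096) + 6012) - 8037)*(5/2 + 17/32) = ((4092 + 6012) - 8037)*(97/32) = (10104 - 8037)*(97/32) = 2067*(97/32) = 200499/32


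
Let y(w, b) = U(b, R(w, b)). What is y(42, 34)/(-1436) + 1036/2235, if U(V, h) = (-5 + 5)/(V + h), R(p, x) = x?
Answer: 1036/2235 ≈ 0.46353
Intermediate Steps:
U(V, h) = 0 (U(V, h) = 0/(V + h) = 0)
y(w, b) = 0
y(42, 34)/(-1436) + 1036/2235 = 0/(-1436) + 1036/2235 = 0*(-1/1436) + 1036*(1/2235) = 0 + 1036/2235 = 1036/2235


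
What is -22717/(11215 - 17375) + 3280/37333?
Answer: 868298561/229971280 ≈ 3.7757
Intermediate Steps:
-22717/(11215 - 17375) + 3280/37333 = -22717/(-6160) + 3280*(1/37333) = -22717*(-1/6160) + 3280/37333 = 22717/6160 + 3280/37333 = 868298561/229971280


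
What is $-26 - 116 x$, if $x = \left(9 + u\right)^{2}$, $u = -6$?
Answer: $-1070$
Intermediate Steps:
$x = 9$ ($x = \left(9 - 6\right)^{2} = 3^{2} = 9$)
$-26 - 116 x = -26 - 1044 = -1070$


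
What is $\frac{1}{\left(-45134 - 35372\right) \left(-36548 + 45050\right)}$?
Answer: $- \frac{1}{684462012} \approx -1.461 \cdot 10^{-9}$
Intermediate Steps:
$\frac{1}{\left(-45134 - 35372\right) \left(-36548 + 45050\right)} = \frac{1}{\left(-80506\right) 8502} = \frac{1}{-684462012} = - \frac{1}{684462012}$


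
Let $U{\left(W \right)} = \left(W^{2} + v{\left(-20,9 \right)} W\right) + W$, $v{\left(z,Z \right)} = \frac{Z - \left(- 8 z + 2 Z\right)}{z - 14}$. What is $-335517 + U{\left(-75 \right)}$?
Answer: $- \frac{11231553}{34} \approx -3.3034 \cdot 10^{5}$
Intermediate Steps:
$v{\left(z,Z \right)} = \frac{- Z + 8 z}{-14 + z}$ ($v{\left(z,Z \right)} = \frac{Z - \left(- 8 z + 2 Z\right)}{-14 + z} = \frac{- Z + 8 z}{-14 + z}$)
$U{\left(W \right)} = W^{2} + \frac{203 W}{34}$ ($U{\left(W \right)} = \left(W^{2} + \frac{\left(-1\right) 9 + 8 \left(-20\right)}{-14 - 20} W\right) + W = \left(W^{2} + \frac{-9 - 160}{-34} W\right) + W = \left(W^{2} + \left(- \frac{1}{34}\right) \left(-169\right) W\right) + W = \left(W^{2} + \frac{169 W}{34}\right) + W = W^{2} + \frac{203 W}{34}$)
$-335517 + U{\left(-75 \right)} = -335517 + \frac{1}{34} \left(-75\right) \left(203 + 34 \left(-75\right)\right) = -335517 + \frac{1}{34} \left(-75\right) \left(203 - 2550\right) = -335517 + \frac{1}{34} \left(-75\right) \left(-2347\right) = -335517 + \frac{176025}{34} = - \frac{11231553}{34}$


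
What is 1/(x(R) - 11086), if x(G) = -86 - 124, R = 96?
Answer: -1/11296 ≈ -8.8527e-5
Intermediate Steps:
x(G) = -210
1/(x(R) - 11086) = 1/(-210 - 11086) = 1/(-11296) = -1/11296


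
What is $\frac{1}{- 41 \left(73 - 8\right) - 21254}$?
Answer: $- \frac{1}{23919} \approx -4.1808 \cdot 10^{-5}$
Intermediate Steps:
$\frac{1}{- 41 \left(73 - 8\right) - 21254} = \frac{1}{\left(-41\right) 65 - 21254} = \frac{1}{-2665 - 21254} = \frac{1}{-23919} = - \frac{1}{23919}$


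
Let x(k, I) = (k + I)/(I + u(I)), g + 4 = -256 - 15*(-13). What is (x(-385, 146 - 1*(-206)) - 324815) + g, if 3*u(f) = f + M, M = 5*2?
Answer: -460679939/1418 ≈ -3.2488e+5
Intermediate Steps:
g = -65 (g = -4 + (-256 - 15*(-13)) = -4 + (-256 + 195) = -4 - 61 = -65)
M = 10
u(f) = 10/3 + f/3 (u(f) = (f + 10)/3 = (10 + f)/3 = 10/3 + f/3)
x(k, I) = (I + k)/(10/3 + 4*I/3) (x(k, I) = (k + I)/(I + (10/3 + I/3)) = (I + k)/(10/3 + 4*I/3))
(x(-385, 146 - 1*(-206)) - 324815) + g = (3*((146 - 1*(-206)) - 385)/(2*(5 + 2*(146 - 1*(-206)))) - 324815) - 65 = (3*((146 + 206) - 385)/(2*(5 + 2*(146 + 206))) - 324815) - 65 = (3*(352 - 385)/(2*(5 + 2*352)) - 324815) - 65 = ((3/2)*(-33)/(5 + 704) - 324815) - 65 = ((3/2)*(-33)/709 - 324815) - 65 = ((3/2)*(1/709)*(-33) - 324815) - 65 = (-99/1418 - 324815) - 65 = -460587769/1418 - 65 = -460679939/1418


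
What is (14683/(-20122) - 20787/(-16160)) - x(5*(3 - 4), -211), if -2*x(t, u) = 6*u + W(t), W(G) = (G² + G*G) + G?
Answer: -99168107113/162585760 ≈ -609.94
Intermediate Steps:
W(G) = G + 2*G² (W(G) = (G² + G²) + G = 2*G² + G = G + 2*G²)
x(t, u) = -3*u - t*(1 + 2*t)/2 (x(t, u) = -(6*u + t*(1 + 2*t))/2 = -3*u - t*(1 + 2*t)/2)
(14683/(-20122) - 20787/(-16160)) - x(5*(3 - 4), -211) = (14683/(-20122) - 20787/(-16160)) - (-(5*(3 - 4))² - 3*(-211) - 5*(3 - 4)/2) = (14683*(-1/20122) - 20787*(-1/16160)) - (-(5*(-1))² + 633 - 5*(-1)/2) = (-14683/20122 + 20787/16160) - (-1*(-5)² + 633 - ½*(-5)) = 90499367/162585760 - (-1*25 + 633 + 5/2) = 90499367/162585760 - (-25 + 633 + 5/2) = 90499367/162585760 - 1*1221/2 = 90499367/162585760 - 1221/2 = -99168107113/162585760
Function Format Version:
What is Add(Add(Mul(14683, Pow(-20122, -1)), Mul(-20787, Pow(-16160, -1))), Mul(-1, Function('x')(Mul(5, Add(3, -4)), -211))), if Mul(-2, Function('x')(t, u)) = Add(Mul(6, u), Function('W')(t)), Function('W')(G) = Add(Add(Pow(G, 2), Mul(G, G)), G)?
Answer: Rational(-99168107113, 162585760) ≈ -609.94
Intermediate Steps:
Function('W')(G) = Add(G, Mul(2, Pow(G, 2))) (Function('W')(G) = Add(Add(Pow(G, 2), Pow(G, 2)), G) = Add(Mul(2, Pow(G, 2)), G) = Add(G, Mul(2, Pow(G, 2))))
Function('x')(t, u) = Add(Mul(-3, u), Mul(Rational(-1, 2), t, Add(1, Mul(2, t)))) (Function('x')(t, u) = Mul(Rational(-1, 2), Add(Mul(6, u), Mul(t, Add(1, Mul(2, t))))) = Add(Mul(-3, u), Mul(Rational(-1, 2), t, Add(1, Mul(2, t)))))
Add(Add(Mul(14683, Pow(-20122, -1)), Mul(-20787, Pow(-16160, -1))), Mul(-1, Function('x')(Mul(5, Add(3, -4)), -211))) = Add(Add(Mul(14683, Pow(-20122, -1)), Mul(-20787, Pow(-16160, -1))), Mul(-1, Add(Mul(-1, Pow(Mul(5, Add(3, -4)), 2)), Mul(-3, -211), Mul(Rational(-1, 2), Mul(5, Add(3, -4)))))) = Add(Add(Mul(14683, Rational(-1, 20122)), Mul(-20787, Rational(-1, 16160))), Mul(-1, Add(Mul(-1, Pow(Mul(5, -1), 2)), 633, Mul(Rational(-1, 2), Mul(5, -1))))) = Add(Add(Rational(-14683, 20122), Rational(20787, 16160)), Mul(-1, Add(Mul(-1, Pow(-5, 2)), 633, Mul(Rational(-1, 2), -5)))) = Add(Rational(90499367, 162585760), Mul(-1, Add(Mul(-1, 25), 633, Rational(5, 2)))) = Add(Rational(90499367, 162585760), Mul(-1, Add(-25, 633, Rational(5, 2)))) = Add(Rational(90499367, 162585760), Mul(-1, Rational(1221, 2))) = Add(Rational(90499367, 162585760), Rational(-1221, 2)) = Rational(-99168107113, 162585760)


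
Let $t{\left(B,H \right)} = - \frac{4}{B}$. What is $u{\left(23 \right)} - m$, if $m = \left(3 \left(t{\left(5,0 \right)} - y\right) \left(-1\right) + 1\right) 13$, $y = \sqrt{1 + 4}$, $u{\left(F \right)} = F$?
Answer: $- \frac{106}{5} - 39 \sqrt{5} \approx -108.41$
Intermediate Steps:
$y = \sqrt{5} \approx 2.2361$
$m = \frac{221}{5} + 39 \sqrt{5}$ ($m = \left(3 \left(- \frac{4}{5} - \sqrt{5}\right) \left(-1\right) + 1\right) 13 = \left(\left(- \frac{12}{5} - 3 \sqrt{5}\right) \left(-1\right) + 1\right) 13 = \left(\left(\frac{12}{5} + 3 \sqrt{5}\right) + 1\right) 13 = \left(\frac{17}{5} + 3 \sqrt{5}\right) 13 = \frac{221}{5} + 39 \sqrt{5} \approx 131.41$)
$u{\left(23 \right)} - m = 23 - \left(\frac{221}{5} + 39 \sqrt{5}\right) = - \frac{106}{5} - 39 \sqrt{5}$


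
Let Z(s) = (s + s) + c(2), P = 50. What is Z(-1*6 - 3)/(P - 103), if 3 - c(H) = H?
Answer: 17/53 ≈ 0.32075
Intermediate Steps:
c(H) = 3 - H
Z(s) = 1 + 2*s (Z(s) = (s + s) + (3 - 1*2) = 2*s + (3 - 2) = 2*s + 1 = 1 + 2*s)
Z(-1*6 - 3)/(P - 103) = (1 + 2*(-1*6 - 3))/(50 - 103) = (1 + 2*(-6 - 3))/(-53) = (1 + 2*(-9))*(-1/53) = (1 - 18)*(-1/53) = -17*(-1/53) = 17/53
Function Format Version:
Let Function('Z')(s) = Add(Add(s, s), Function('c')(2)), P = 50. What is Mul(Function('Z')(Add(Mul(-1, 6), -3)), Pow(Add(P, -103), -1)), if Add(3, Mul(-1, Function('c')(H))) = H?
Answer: Rational(17, 53) ≈ 0.32075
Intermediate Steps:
Function('c')(H) = Add(3, Mul(-1, H))
Function('Z')(s) = Add(1, Mul(2, s)) (Function('Z')(s) = Add(Add(s, s), Add(3, Mul(-1, 2))) = Add(Mul(2, s), Add(3, -2)) = Add(Mul(2, s), 1) = Add(1, Mul(2, s)))
Mul(Function('Z')(Add(Mul(-1, 6), -3)), Pow(Add(P, -103), -1)) = Mul(Add(1, Mul(2, Add(Mul(-1, 6), -3))), Pow(Add(50, -103), -1)) = Mul(Add(1, Mul(2, Add(-6, -3))), Pow(-53, -1)) = Mul(Add(1, Mul(2, -9)), Rational(-1, 53)) = Mul(Add(1, -18), Rational(-1, 53)) = Mul(-17, Rational(-1, 53)) = Rational(17, 53)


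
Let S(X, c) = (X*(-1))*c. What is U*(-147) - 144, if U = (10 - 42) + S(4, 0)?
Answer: 4560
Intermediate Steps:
S(X, c) = -X*c (S(X, c) = (-X)*c = -X*c)
U = -32 (U = (10 - 42) - 1*4*0 = -32 + 0 = -32)
U*(-147) - 144 = -32*(-147) - 144 = 4704 - 144 = 4560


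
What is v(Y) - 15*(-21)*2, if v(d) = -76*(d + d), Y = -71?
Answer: 11422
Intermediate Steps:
v(d) = -152*d
v(Y) - 15*(-21)*2 = -152*(-71) - 15*(-21)*2 = 10792 + 315*2 = 10792 + 630 = 11422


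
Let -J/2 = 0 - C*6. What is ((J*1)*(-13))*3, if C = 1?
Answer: -468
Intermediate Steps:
J = 12 (J = -2*(0 - 6) = -2*(-6) = 12)
((J*1)*(-13))*3 = ((12*1)*(-13))*3 = (12*(-13))*3 = -156*3 = -468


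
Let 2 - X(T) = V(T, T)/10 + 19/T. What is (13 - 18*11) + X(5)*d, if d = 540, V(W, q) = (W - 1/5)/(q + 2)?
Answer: -41791/35 ≈ -1194.0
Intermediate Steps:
V(W, q) = (-⅕ + W)/(2 + q) (V(W, q) = (W - 1*⅕)/(2 + q) = (W - ⅕)/(2 + q) = (-⅕ + W)/(2 + q))
X(T) = 2 - 19/T - (-⅕ + T)/(10*(2 + T)) (X(T) = 2 - (((-⅕ + T)/(2 + T))/10 + 19/T) = 2 - (((-⅕ + T)/(2 + T))*(⅒) + 19/T) = 2 - ((-⅕ + T)/(10*(2 + T)) + 19/T) = 2 - (19/T + (-⅕ + T)/(10*(2 + T))) = 2 + (-19/T - (-⅕ + T)/(10*(2 + T))) = 2 - 19/T - (-⅕ + T)/(10*(2 + T)))
(13 - 18*11) + X(5)*d = (13 - 18*11) + ((1/50)*(-1900 - 749*5 + 95*5²)/(5*(2 + 5)))*540 = (13 - 198) + ((1/50)*(⅕)*(-1900 - 3745 + 95*25)/7)*540 = -185 + ((1/50)*(⅕)*(⅐)*(-1900 - 3745 + 2375))*540 = -185 + ((1/50)*(⅕)*(⅐)*(-3270))*540 = -185 - 327/175*540 = -185 - 35316/35 = -41791/35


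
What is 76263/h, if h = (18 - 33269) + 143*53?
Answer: -76263/25672 ≈ -2.9707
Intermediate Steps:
h = -25672 (h = -33251 + 7579 = -25672)
76263/h = 76263/(-25672) = 76263*(-1/25672) = -76263/25672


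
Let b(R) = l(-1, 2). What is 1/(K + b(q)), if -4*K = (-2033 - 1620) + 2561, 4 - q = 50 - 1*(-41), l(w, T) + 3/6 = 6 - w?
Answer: 2/559 ≈ 0.0035778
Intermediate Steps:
l(w, T) = 11/2 - w (l(w, T) = -1/2 + (6 - w) = 11/2 - w)
q = -87 (q = 4 - (50 - 1*(-41)) = 4 - (50 + 41) = 4 - 1*91 = 4 - 91 = -87)
b(R) = 13/2 (b(R) = 11/2 - 1*(-1) = 11/2 + 1 = 13/2)
K = 273 (K = -((-2033 - 1620) + 2561)/4 = -(-3653 + 2561)/4 = -1/4*(-1092) = 273)
1/(K + b(q)) = 1/(273 + 13/2) = 1/(559/2) = 2/559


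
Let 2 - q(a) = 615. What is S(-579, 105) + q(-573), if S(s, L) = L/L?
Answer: -612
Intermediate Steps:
S(s, L) = 1
q(a) = -613 (q(a) = 2 - 1*615 = 2 - 615 = -613)
S(-579, 105) + q(-573) = 1 - 613 = -612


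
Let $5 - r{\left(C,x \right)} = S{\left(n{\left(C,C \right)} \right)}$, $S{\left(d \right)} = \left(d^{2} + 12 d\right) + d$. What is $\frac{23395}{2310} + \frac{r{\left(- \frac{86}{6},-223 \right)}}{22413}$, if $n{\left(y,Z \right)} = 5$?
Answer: $\frac{34943719}{3451602} \approx 10.124$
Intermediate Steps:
$S{\left(d \right)} = d^{2} + 13 d$
$r{\left(C,x \right)} = -85$ ($r{\left(C,x \right)} = 5 - 5 \left(13 + 5\right) = 5 - 5 \cdot 18 = 5 - 90 = -85$)
$\frac{23395}{2310} + \frac{r{\left(- \frac{86}{6},-223 \right)}}{22413} = \frac{23395}{2310} - \frac{85}{22413} = 23395 \cdot \frac{1}{2310} - \frac{85}{22413} = \frac{4679}{462} - \frac{85}{22413} = \frac{34943719}{3451602}$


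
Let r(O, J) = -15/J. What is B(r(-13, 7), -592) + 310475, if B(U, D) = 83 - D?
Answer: 311150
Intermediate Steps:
B(r(-13, 7), -592) + 310475 = (83 - 1*(-592)) + 310475 = (83 + 592) + 310475 = 675 + 310475 = 311150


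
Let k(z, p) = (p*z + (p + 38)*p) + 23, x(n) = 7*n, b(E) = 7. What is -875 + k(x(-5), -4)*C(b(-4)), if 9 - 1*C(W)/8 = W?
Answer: -443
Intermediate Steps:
k(z, p) = 23 + p*z + p*(38 + p) (k(z, p) = (p*z + (38 + p)*p) + 23 = (p*z + p*(38 + p)) + 23 = 23 + p*z + p*(38 + p))
C(W) = 72 - 8*W
-875 + k(x(-5), -4)*C(b(-4)) = -875 + (23 + (-4)**2 + 38*(-4) - 28*(-5))*(72 - 8*7) = -875 + (23 + 16 - 152 - 4*(-35))*(72 - 56) = -875 + (23 + 16 - 152 + 140)*16 = -875 + 27*16 = -875 + 432 = -443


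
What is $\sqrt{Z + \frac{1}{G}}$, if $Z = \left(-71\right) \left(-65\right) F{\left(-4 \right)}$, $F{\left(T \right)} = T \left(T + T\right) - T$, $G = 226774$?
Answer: $\frac{\sqrt{8543989917433414}}{226774} \approx 407.6$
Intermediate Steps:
$F{\left(T \right)} = - T + 2 T^{2}$ ($F{\left(T \right)} = T 2 T - T = 2 T^{2} - T = - T + 2 T^{2}$)
$Z = 166140$ ($Z = \left(-71\right) \left(-65\right) \left(- 4 \left(-1 + 2 \left(-4\right)\right)\right) = 4615 \left(- 4 \left(-1 - 8\right)\right) = 4615 \left(\left(-4\right) \left(-9\right)\right) = 4615 \cdot 36 = 166140$)
$\sqrt{Z + \frac{1}{G}} = \sqrt{166140 + \frac{1}{226774}} = \sqrt{\frac{37676232361}{226774}} = \frac{\sqrt{8543989917433414}}{226774}$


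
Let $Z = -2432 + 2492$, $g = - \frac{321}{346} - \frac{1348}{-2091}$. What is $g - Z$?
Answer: $- \frac{43613963}{723486} \approx -60.283$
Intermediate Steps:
$g = - \frac{204803}{723486}$ ($g = \left(-321\right) \frac{1}{346} - - \frac{1348}{2091} = - \frac{321}{346} + \frac{1348}{2091} = - \frac{204803}{723486} \approx -0.28308$)
$Z = 60$
$g - Z = - \frac{204803}{723486} - 60 = - \frac{43613963}{723486}$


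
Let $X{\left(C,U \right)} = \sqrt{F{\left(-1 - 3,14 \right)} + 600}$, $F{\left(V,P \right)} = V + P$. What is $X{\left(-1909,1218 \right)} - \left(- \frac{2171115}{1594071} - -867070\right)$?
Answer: $- \frac{153574330095}{177119} + \sqrt{610} \approx -8.6704 \cdot 10^{5}$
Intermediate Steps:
$F{\left(V,P \right)} = P + V$
$X{\left(C,U \right)} = \sqrt{610}$ ($X{\left(C,U \right)} = \sqrt{\left(14 - 4\right) + 600} = \sqrt{10 + 600} = \sqrt{610}$)
$X{\left(-1909,1218 \right)} - \left(- \frac{2171115}{1594071} - -867070\right) = \sqrt{610} - \left(- \frac{2171115}{1594071} - -867070\right) = \sqrt{610} - \left(\left(-2171115\right) \frac{1}{1594071} + 867070\right) = \sqrt{610} - \left(- \frac{241235}{177119} + 867070\right) = \sqrt{610} - \frac{153574330095}{177119} = - \frac{153574330095}{177119} + \sqrt{610}$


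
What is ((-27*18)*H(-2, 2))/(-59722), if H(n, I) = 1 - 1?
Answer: 0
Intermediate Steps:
H(n, I) = 0
((-27*18)*H(-2, 2))/(-59722) = (-27*18*0)/(-59722) = -486*0*(-1/59722) = 0*(-1/59722) = 0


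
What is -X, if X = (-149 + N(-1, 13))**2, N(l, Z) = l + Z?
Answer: -18769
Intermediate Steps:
N(l, Z) = Z + l
X = 18769 (X = (-149 + (13 - 1))**2 = (-149 + 12)**2 = (-137)**2 = 18769)
-X = -1*18769 = -18769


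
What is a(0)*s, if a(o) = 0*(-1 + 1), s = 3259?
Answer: 0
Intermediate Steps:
a(o) = 0 (a(o) = 0*0 = 0)
a(0)*s = 0*3259 = 0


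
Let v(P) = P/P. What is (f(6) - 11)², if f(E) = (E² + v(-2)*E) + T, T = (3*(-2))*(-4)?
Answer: 3025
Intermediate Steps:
v(P) = 1
T = 24 (T = -6*(-4) = 24)
f(E) = 24 + E + E² (f(E) = (E² + 1*E) + 24 = (E² + E) + 24 = (E + E²) + 24 = 24 + E + E²)
(f(6) - 11)² = ((24 + 6 + 6²) - 11)² = ((24 + 6 + 36) - 11)² = (66 - 11)² = 55² = 3025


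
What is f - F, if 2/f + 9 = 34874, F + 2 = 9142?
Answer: -318666098/34865 ≈ -9140.0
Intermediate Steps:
F = 9140 (F = -2 + 9142 = 9140)
f = 2/34865 (f = 2/(-9 + 34874) = 2/34865 ≈ 5.7364e-5)
f - F = 2/34865 - 1*9140 = 2/34865 - 9140 = -318666098/34865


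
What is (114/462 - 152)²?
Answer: 136539225/5929 ≈ 23029.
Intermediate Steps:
(114/462 - 152)² = (114*(1/462) - 152)² = (19/77 - 152)² = (-11685/77)² = 136539225/5929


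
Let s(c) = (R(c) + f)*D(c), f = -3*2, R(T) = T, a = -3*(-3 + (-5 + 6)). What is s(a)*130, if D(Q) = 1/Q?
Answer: 0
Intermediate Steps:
a = 6 (a = -3*(-3 + 1) = -3*(-2) = 6)
f = -6
s(c) = (-6 + c)/c (s(c) = (c - 6)/c = (-6 + c)/c)
s(a)*130 = ((-6 + 6)/6)*130 = ((⅙)*0)*130 = 0*130 = 0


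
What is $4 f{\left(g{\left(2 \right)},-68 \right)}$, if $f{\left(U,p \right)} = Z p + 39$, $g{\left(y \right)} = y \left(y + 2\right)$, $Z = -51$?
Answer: $14028$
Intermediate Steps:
$g{\left(y \right)} = y \left(2 + y\right)$
$f{\left(U,p \right)} = 39 - 51 p$ ($f{\left(U,p \right)} = - 51 p + 39 = 39 - 51 p$)
$4 f{\left(g{\left(2 \right)},-68 \right)} = 4 \left(39 - -3468\right) = 4 \left(39 + 3468\right) = 4 \cdot 3507 = 14028$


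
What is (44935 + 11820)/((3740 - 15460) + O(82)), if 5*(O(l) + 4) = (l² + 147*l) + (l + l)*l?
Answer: -283775/26394 ≈ -10.751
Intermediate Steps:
O(l) = -4 + 3*l²/5 + 147*l/5 (O(l) = -4 + ((l² + 147*l) + (l + l)*l)/5 = -4 + ((l² + 147*l) + (2*l)*l)/5 = -4 + ((l² + 147*l) + 2*l²)/5 = -4 + (3*l² + 147*l)/5 = -4 + (3*l²/5 + 147*l/5) = -4 + 3*l²/5 + 147*l/5)
(44935 + 11820)/((3740 - 15460) + O(82)) = (44935 + 11820)/((3740 - 15460) + (-4 + (⅗)*82² + (147/5)*82)) = 56755/(-11720 + (-4 + (⅗)*6724 + 12054/5)) = 56755/(-11720 + (-4 + 20172/5 + 12054/5)) = 56755/(-11720 + 32206/5) = 56755/(-26394/5) = 56755*(-5/26394) = -283775/26394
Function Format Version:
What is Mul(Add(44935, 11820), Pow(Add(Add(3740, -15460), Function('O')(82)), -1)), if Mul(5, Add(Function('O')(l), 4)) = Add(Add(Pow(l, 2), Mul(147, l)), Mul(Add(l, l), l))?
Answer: Rational(-283775, 26394) ≈ -10.751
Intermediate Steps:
Function('O')(l) = Add(-4, Mul(Rational(3, 5), Pow(l, 2)), Mul(Rational(147, 5), l)) (Function('O')(l) = Add(-4, Mul(Rational(1, 5), Add(Add(Pow(l, 2), Mul(147, l)), Mul(Add(l, l), l)))) = Add(-4, Mul(Rational(1, 5), Add(Add(Pow(l, 2), Mul(147, l)), Mul(Mul(2, l), l)))) = Add(-4, Mul(Rational(1, 5), Add(Add(Pow(l, 2), Mul(147, l)), Mul(2, Pow(l, 2))))) = Add(-4, Mul(Rational(1, 5), Add(Mul(3, Pow(l, 2)), Mul(147, l)))) = Add(-4, Add(Mul(Rational(3, 5), Pow(l, 2)), Mul(Rational(147, 5), l))) = Add(-4, Mul(Rational(3, 5), Pow(l, 2)), Mul(Rational(147, 5), l)))
Mul(Add(44935, 11820), Pow(Add(Add(3740, -15460), Function('O')(82)), -1)) = Mul(Add(44935, 11820), Pow(Add(Add(3740, -15460), Add(-4, Mul(Rational(3, 5), Pow(82, 2)), Mul(Rational(147, 5), 82))), -1)) = Mul(56755, Pow(Add(-11720, Add(-4, Mul(Rational(3, 5), 6724), Rational(12054, 5))), -1)) = Mul(56755, Pow(Add(-11720, Add(-4, Rational(20172, 5), Rational(12054, 5))), -1)) = Mul(56755, Pow(Add(-11720, Rational(32206, 5)), -1)) = Mul(56755, Pow(Rational(-26394, 5), -1)) = Mul(56755, Rational(-5, 26394)) = Rational(-283775, 26394)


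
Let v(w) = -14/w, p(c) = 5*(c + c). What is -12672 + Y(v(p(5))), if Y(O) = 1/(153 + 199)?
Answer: -4460543/352 ≈ -12672.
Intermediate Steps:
p(c) = 10*c (p(c) = 5*(2*c) = 10*c)
Y(O) = 1/352
-12672 + Y(v(p(5))) = -12672 + 1/352 = -4460543/352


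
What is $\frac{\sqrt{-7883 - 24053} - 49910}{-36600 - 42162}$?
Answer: $\frac{24955}{39381} - \frac{4 i \sqrt{499}}{39381} \approx 0.63368 - 0.0022689 i$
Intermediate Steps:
$\frac{\sqrt{-7883 - 24053} - 49910}{-36600 - 42162} = \frac{\sqrt{-31936} - 49910}{-78762} = \left(8 i \sqrt{499} - 49910\right) \left(- \frac{1}{78762}\right) = \left(-49910 + 8 i \sqrt{499}\right) \left(- \frac{1}{78762}\right) = \frac{24955}{39381} - \frac{4 i \sqrt{499}}{39381}$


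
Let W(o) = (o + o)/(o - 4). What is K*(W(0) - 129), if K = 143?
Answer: -18447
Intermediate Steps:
W(o) = 2*o/(-4 + o) (W(o) = (2*o)/(-4 + o) = 2*o/(-4 + o))
K*(W(0) - 129) = 143*(2*0/(-4 + 0) - 129) = 143*(2*0/(-4) - 129) = 143*(2*0*(-¼) - 129) = 143*(0 - 129) = 143*(-129) = -18447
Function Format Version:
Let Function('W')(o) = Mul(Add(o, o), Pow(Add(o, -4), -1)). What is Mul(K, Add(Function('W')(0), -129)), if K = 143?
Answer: -18447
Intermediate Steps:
Function('W')(o) = Mul(2, o, Pow(Add(-4, o), -1)) (Function('W')(o) = Mul(Mul(2, o), Pow(Add(-4, o), -1)) = Mul(2, o, Pow(Add(-4, o), -1)))
Mul(K, Add(Function('W')(0), -129)) = Mul(143, Add(Mul(2, 0, Pow(Add(-4, 0), -1)), -129)) = Mul(143, Add(Mul(2, 0, Pow(-4, -1)), -129)) = Mul(143, Add(Mul(2, 0, Rational(-1, 4)), -129)) = Mul(143, Add(0, -129)) = Mul(143, -129) = -18447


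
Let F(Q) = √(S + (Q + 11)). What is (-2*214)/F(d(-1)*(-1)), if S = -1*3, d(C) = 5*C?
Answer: -428*√13/13 ≈ -118.71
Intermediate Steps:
S = -3
F(Q) = √(8 + Q) (F(Q) = √(-3 + (Q + 11)) = √(-3 + (11 + Q)) = √(8 + Q))
(-2*214)/F(d(-1)*(-1)) = (-2*214)/(√(8 + (5*(-1))*(-1))) = -428/√(8 - 5*(-1)) = -428/√(8 + 5) = -428*√13/13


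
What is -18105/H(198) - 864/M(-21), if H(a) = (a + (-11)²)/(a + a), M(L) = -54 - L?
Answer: -7161228/319 ≈ -22449.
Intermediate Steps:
H(a) = (121 + a)/(2*a) (H(a) = (a + 121)/((2*a)) = (121 + a)*(1/(2*a)) = (121 + a)/(2*a))
-18105/H(198) - 864/M(-21) = -18105*396/(121 + 198) - 864/(-54 - 1*(-21)) = -18105/((½)*(1/198)*319) - 864/(-54 + 21) = -18105/29/36 - 864/(-33) = -18105*36/29 - 864*(-1/33) = -651780/29 + 288/11 = -7161228/319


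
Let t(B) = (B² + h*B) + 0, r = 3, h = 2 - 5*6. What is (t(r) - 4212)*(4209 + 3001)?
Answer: -30909270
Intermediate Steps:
h = -28 (h = 2 - 30 = -28)
t(B) = B² - 28*B (t(B) = (B² - 28*B) + 0 = B² - 28*B)
(t(r) - 4212)*(4209 + 3001) = (3*(-28 + 3) - 4212)*(4209 + 3001) = (3*(-25) - 4212)*7210 = (-75 - 4212)*7210 = -4287*7210 = -30909270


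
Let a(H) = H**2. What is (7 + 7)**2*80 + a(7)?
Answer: 15729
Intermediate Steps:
(7 + 7)**2*80 + a(7) = (7 + 7)**2*80 + 7**2 = 14**2*80 + 49 = 196*80 + 49 = 15680 + 49 = 15729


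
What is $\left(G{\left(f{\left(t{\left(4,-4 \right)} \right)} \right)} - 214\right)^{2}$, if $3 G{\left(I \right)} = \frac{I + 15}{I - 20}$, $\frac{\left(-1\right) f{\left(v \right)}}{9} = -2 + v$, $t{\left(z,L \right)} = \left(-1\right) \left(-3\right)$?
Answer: $\frac{38539264}{841} \approx 45826.0$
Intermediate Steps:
$t{\left(z,L \right)} = 3$
$f{\left(v \right)} = 18 - 9 v$ ($f{\left(v \right)} = - 9 \left(-2 + v\right) = 18 - 9 v$)
$G{\left(I \right)} = \frac{15 + I}{3 \left(-20 + I\right)}$ ($G{\left(I \right)} = \frac{\left(I + 15\right) \frac{1}{I - 20}}{3} = \frac{\left(15 + I\right) \frac{1}{-20 + I}}{3} = \frac{\frac{1}{-20 + I} \left(15 + I\right)}{3} = \frac{15 + I}{3 \left(-20 + I\right)}$)
$\left(G{\left(f{\left(t{\left(4,-4 \right)} \right)} \right)} - 214\right)^{2} = \left(\frac{15 + \left(18 - 27\right)}{3 \left(-20 + \left(18 - 27\right)\right)} - 214\right)^{2} = \left(\frac{15 - 9}{3 \left(-20 - 9\right)} - 214\right)^{2} = \left(\frac{1}{3} \frac{1}{-29} \cdot 6 - 214\right)^{2} = \left(\frac{1}{3} \left(- \frac{1}{29}\right) 6 - 214\right)^{2} = \left(- \frac{2}{29} - 214\right)^{2} = \left(- \frac{6208}{29}\right)^{2} = \frac{38539264}{841}$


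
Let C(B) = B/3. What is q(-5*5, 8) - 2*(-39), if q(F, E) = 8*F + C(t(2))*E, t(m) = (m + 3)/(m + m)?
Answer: -356/3 ≈ -118.67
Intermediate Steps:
t(m) = (3 + m)/(2*m) (t(m) = (3 + m)/((2*m)) = (3 + m)*(1/(2*m)) = (3 + m)/(2*m))
C(B) = B/3 (C(B) = B*(1/3) = B/3)
q(F, E) = 8*F + 5*E/12 (q(F, E) = 8*F + (((1/2)*(3 + 2)/2)/3)*E = 8*F + (((1/2)*(1/2)*5)/3)*E = 8*F + ((1/3)*(5/4))*E = 8*F + 5*E/12)
q(-5*5, 8) - 2*(-39) = (8*(-5*5) + (5/12)*8) - 2*(-39) = (8*(-25) + 10/3) + 78 = (-200 + 10/3) + 78 = -590/3 + 78 = -356/3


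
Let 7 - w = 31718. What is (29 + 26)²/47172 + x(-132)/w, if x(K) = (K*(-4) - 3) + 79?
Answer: 67433887/1495871292 ≈ 0.045080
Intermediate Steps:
w = -31711 (w = 7 - 1*31718 = 7 - 31718 = -31711)
x(K) = 76 - 4*K (x(K) = (-4*K - 3) + 79 = (-3 - 4*K) + 79 = 76 - 4*K)
(29 + 26)²/47172 + x(-132)/w = (29 + 26)²/47172 + (76 - 4*(-132))/(-31711) = 55²*(1/47172) + (76 + 528)*(-1/31711) = 3025*(1/47172) + 604*(-1/31711) = 3025/47172 - 604/31711 = 67433887/1495871292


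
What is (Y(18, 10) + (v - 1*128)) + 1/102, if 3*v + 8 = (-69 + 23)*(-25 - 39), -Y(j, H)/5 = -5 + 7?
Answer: 28583/34 ≈ 840.68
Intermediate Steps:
Y(j, H) = -10 (Y(j, H) = -5*(-5 + 7) = -5*2 = -10)
v = 2936/3 (v = -8/3 + ((-69 + 23)*(-25 - 39))/3 = -8/3 + (-46*(-64))/3 = -8/3 + (⅓)*2944 = -8/3 + 2944/3 = 2936/3 ≈ 978.67)
(Y(18, 10) + (v - 1*128)) + 1/102 = (-10 + (2936/3 - 1*128)) + 1/102 = (-10 + (2936/3 - 128)) + 1/102 = (-10 + 2552/3) + 1/102 = 2522/3 + 1/102 = 28583/34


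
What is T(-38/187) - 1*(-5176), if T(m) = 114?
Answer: 5290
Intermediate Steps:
T(-38/187) - 1*(-5176) = 114 - 1*(-5176) = 114 + 5176 = 5290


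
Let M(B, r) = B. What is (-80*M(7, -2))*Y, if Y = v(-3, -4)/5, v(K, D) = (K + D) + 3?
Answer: 448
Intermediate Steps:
v(K, D) = 3 + D + K (v(K, D) = (D + K) + 3 = 3 + D + K)
Y = -4/5 (Y = (3 - 4 - 3)/5 = -4*1/5 = -4/5 ≈ -0.80000)
(-80*M(7, -2))*Y = -80*7*(-4/5) = -560*(-4/5) = 448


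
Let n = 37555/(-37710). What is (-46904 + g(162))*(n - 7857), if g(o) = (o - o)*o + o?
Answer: 1385082431855/3771 ≈ 3.6730e+8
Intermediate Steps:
n = -7511/7542 (n = 37555*(-1/37710) = -7511/7542 ≈ -0.99589)
g(o) = o (g(o) = 0*o + o = 0 + o = o)
(-46904 + g(162))*(n - 7857) = (-46904 + 162)*(-7511/7542 - 7857) = -46742*(-59265005/7542) = 1385082431855/3771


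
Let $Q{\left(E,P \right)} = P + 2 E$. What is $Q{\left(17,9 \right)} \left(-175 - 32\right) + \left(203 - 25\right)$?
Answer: $-8723$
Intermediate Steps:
$Q{\left(17,9 \right)} \left(-175 - 32\right) + \left(203 - 25\right) = \left(9 + 2 \cdot 17\right) \left(-175 - 32\right) + \left(203 - 25\right) = \left(9 + 34\right) \left(-175 - 32\right) + 178 = 43 \left(-207\right) + 178 = -8901 + 178 = -8723$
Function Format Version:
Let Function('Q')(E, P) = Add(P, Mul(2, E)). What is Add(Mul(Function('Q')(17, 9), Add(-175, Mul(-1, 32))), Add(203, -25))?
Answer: -8723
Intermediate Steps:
Add(Mul(Function('Q')(17, 9), Add(-175, Mul(-1, 32))), Add(203, -25)) = Add(Mul(Add(9, Mul(2, 17)), Add(-175, Mul(-1, 32))), Add(203, -25)) = Add(Mul(Add(9, 34), Add(-175, -32)), 178) = Add(Mul(43, -207), 178) = Add(-8901, 178) = -8723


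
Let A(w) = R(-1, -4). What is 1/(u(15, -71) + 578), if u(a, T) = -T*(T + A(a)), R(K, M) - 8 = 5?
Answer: -1/3540 ≈ -0.00028249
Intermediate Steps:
R(K, M) = 13 (R(K, M) = 8 + 5 = 13)
A(w) = 13
u(a, T) = -T*(13 + T) (u(a, T) = -T*(T + 13) = -T*(13 + T))
1/(u(15, -71) + 578) = 1/(-1*(-71)*(13 - 71) + 578) = 1/(-1*(-71)*(-58) + 578) = 1/(-4118 + 578) = 1/(-3540) = -1/3540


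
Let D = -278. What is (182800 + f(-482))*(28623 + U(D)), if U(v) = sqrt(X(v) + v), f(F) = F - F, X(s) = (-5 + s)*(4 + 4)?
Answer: 5232284400 + 182800*I*sqrt(2542) ≈ 5.2323e+9 + 9.2165e+6*I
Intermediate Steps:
X(s) = -40 + 8*s (X(s) = (-5 + s)*8 = -40 + 8*s)
f(F) = 0
U(v) = sqrt(-40 + 9*v) (U(v) = sqrt((-40 + 8*v) + v) = sqrt(-40 + 9*v))
(182800 + f(-482))*(28623 + U(D)) = (182800 + 0)*(28623 + sqrt(-40 + 9*(-278))) = 182800*(28623 + sqrt(-40 - 2502)) = 182800*(28623 + sqrt(-2542)) = 182800*(28623 + I*sqrt(2542)) = 5232284400 + 182800*I*sqrt(2542)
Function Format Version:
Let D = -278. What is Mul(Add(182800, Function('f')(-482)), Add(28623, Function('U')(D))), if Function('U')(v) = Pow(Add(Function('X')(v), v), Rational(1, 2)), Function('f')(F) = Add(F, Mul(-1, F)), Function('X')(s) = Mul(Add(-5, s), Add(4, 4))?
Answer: Add(5232284400, Mul(182800, I, Pow(2542, Rational(1, 2)))) ≈ Add(5.2323e+9, Mul(9.2165e+6, I))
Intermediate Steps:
Function('X')(s) = Add(-40, Mul(8, s)) (Function('X')(s) = Mul(Add(-5, s), 8) = Add(-40, Mul(8, s)))
Function('f')(F) = 0
Function('U')(v) = Pow(Add(-40, Mul(9, v)), Rational(1, 2)) (Function('U')(v) = Pow(Add(Add(-40, Mul(8, v)), v), Rational(1, 2)) = Pow(Add(-40, Mul(9, v)), Rational(1, 2)))
Mul(Add(182800, Function('f')(-482)), Add(28623, Function('U')(D))) = Mul(Add(182800, 0), Add(28623, Pow(Add(-40, Mul(9, -278)), Rational(1, 2)))) = Mul(182800, Add(28623, Pow(Add(-40, -2502), Rational(1, 2)))) = Mul(182800, Add(28623, Pow(-2542, Rational(1, 2)))) = Mul(182800, Add(28623, Mul(I, Pow(2542, Rational(1, 2))))) = Add(5232284400, Mul(182800, I, Pow(2542, Rational(1, 2))))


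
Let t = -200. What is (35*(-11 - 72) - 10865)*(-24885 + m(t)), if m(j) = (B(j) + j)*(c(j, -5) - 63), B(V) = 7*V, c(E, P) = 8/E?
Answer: -1046230830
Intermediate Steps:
m(j) = 8*j*(-63 + 8/j) (m(j) = (7*j + j)*(8/j - 63) = (8*j)*(-63 + 8/j) = 8*j*(-63 + 8/j))
(35*(-11 - 72) - 10865)*(-24885 + m(t)) = (35*(-11 - 72) - 10865)*(-24885 + (64 - 504*(-200))) = (35*(-83) - 10865)*(-24885 + (64 + 100800)) = (-2905 - 10865)*(-24885 + 100864) = -13770*75979 = -1046230830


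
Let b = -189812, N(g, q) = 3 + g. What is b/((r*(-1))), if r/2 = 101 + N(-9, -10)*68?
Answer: -94906/307 ≈ -309.14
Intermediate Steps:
r = -614 (r = 2*(101 + (3 - 9)*68) = 2*(101 - 6*68) = 2*(101 - 408) = 2*(-307) = -614)
b/((r*(-1))) = -189812/((-614*(-1))) = -189812/614 = -189812*1/614 = -94906/307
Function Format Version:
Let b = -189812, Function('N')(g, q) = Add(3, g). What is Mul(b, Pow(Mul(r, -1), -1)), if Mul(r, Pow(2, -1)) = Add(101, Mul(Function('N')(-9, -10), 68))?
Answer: Rational(-94906, 307) ≈ -309.14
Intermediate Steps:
r = -614 (r = Mul(2, Add(101, Mul(Add(3, -9), 68))) = Mul(2, Add(101, Mul(-6, 68))) = Mul(2, Add(101, -408)) = Mul(2, -307) = -614)
Mul(b, Pow(Mul(r, -1), -1)) = Mul(-189812, Pow(Mul(-614, -1), -1)) = Mul(-189812, Pow(614, -1)) = Mul(-189812, Rational(1, 614)) = Rational(-94906, 307)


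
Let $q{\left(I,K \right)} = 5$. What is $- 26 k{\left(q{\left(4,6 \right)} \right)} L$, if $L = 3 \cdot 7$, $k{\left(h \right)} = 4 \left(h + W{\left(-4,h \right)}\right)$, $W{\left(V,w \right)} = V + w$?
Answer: $-13104$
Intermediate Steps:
$k{\left(h \right)} = -16 + 8 h$ ($k{\left(h \right)} = 4 \left(h + \left(-4 + h\right)\right) = 4 \left(-4 + 2 h\right) = -16 + 8 h$)
$L = 21$
$- 26 k{\left(q{\left(4,6 \right)} \right)} L = - 26 \left(-16 + 8 \cdot 5\right) 21 = - 26 \left(-16 + 40\right) 21 = \left(-26\right) 24 \cdot 21 = \left(-624\right) 21 = -13104$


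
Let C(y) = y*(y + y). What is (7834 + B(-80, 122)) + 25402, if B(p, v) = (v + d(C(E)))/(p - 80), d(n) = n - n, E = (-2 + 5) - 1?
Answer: 2658819/80 ≈ 33235.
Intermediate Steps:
E = 2 (E = 3 - 1 = 2)
C(y) = 2*y² (C(y) = y*(2*y) = 2*y²)
d(n) = 0
B(p, v) = v/(-80 + p) (B(p, v) = (v + 0)/(p - 80) = v/(-80 + p))
(7834 + B(-80, 122)) + 25402 = (7834 + 122/(-80 - 80)) + 25402 = (7834 + 122/(-160)) + 25402 = (7834 + 122*(-1/160)) + 25402 = (7834 - 61/80) + 25402 = 626659/80 + 25402 = 2658819/80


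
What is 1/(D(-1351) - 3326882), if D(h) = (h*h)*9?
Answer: 1/13099927 ≈ 7.6336e-8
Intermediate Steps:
D(h) = 9*h² (D(h) = h²*9 = 9*h²)
1/(D(-1351) - 3326882) = 1/(9*(-1351)² - 3326882) = 1/(9*1825201 - 3326882) = 1/(16426809 - 3326882) = 1/13099927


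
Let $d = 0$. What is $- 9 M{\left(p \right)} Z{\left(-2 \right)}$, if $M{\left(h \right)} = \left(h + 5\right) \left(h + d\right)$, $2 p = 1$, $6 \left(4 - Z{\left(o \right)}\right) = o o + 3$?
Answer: $- \frac{561}{8} \approx -70.125$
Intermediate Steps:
$Z{\left(o \right)} = \frac{7}{2} - \frac{o^{2}}{6}$ ($Z{\left(o \right)} = 4 - \frac{o o + 3}{6} = 4 - \frac{o^{2} + 3}{6} = 4 - \frac{3 + o^{2}}{6} = 4 - \left(\frac{1}{2} + \frac{o^{2}}{6}\right) = \frac{7}{2} - \frac{o^{2}}{6}$)
$p = \frac{1}{2}$ ($p = \frac{1}{2} \cdot 1 = \frac{1}{2} \approx 0.5$)
$M{\left(h \right)} = h \left(5 + h\right)$ ($M{\left(h \right)} = \left(h + 5\right) \left(h + 0\right) = \left(5 + h\right) h = h \left(5 + h\right)$)
$- 9 M{\left(p \right)} Z{\left(-2 \right)} = - 9 \frac{5 + \frac{1}{2}}{2} \left(\frac{7}{2} - \frac{\left(-2\right)^{2}}{6}\right) = - 9 \cdot \frac{1}{2} \cdot \frac{11}{2} \left(\frac{7}{2} - \frac{2}{3}\right) = \left(-9\right) \frac{11}{4} \left(\frac{7}{2} - \frac{2}{3}\right) = \left(- \frac{99}{4}\right) \frac{17}{6} = - \frac{561}{8}$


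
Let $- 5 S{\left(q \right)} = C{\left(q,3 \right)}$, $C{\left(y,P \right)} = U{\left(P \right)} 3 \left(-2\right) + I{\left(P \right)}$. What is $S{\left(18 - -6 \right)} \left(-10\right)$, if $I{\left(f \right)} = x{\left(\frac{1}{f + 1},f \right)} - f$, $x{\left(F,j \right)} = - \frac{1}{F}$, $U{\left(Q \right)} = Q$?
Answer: $-50$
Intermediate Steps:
$I{\left(f \right)} = -1 - 2 f$ ($I{\left(f \right)} = - \frac{1}{\frac{1}{f + 1}} - f = - \frac{1}{\frac{1}{1 + f}} - f = - (1 + f) - f = \left(-1 - f\right) - f = -1 - 2 f$)
$C{\left(y,P \right)} = -1 - 8 P$ ($C{\left(y,P \right)} = P 3 \left(-2\right) - \left(1 + 2 P\right) = P \left(-6\right) - \left(1 + 2 P\right) = - 6 P - \left(1 + 2 P\right) = -1 - 8 P$)
$S{\left(q \right)} = 5$ ($S{\left(q \right)} = - \frac{-1 - 24}{5} = \left(- \frac{1}{5}\right) \left(-25\right) = 5$)
$S{\left(18 - -6 \right)} \left(-10\right) = 5 \left(-10\right) = -50$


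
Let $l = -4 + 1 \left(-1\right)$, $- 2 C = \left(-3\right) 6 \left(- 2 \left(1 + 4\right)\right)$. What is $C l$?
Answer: $450$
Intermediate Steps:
$C = -90$ ($C = - \frac{\left(-3\right) 6 \left(- 2 \left(1 + 4\right)\right)}{2} = - \frac{\left(-18\right) \left(\left(-2\right) 5\right)}{2} = - \frac{\left(-18\right) \left(-10\right)}{2} = \left(- \frac{1}{2}\right) 180 = -90$)
$l = -5$ ($l = -4 - 1 = -5$)
$C l = \left(-90\right) \left(-5\right) = 450$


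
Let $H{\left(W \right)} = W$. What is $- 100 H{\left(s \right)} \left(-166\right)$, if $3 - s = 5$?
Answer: $-33200$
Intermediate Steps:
$s = -2$ ($s = 3 - 5 = -2$)
$- 100 H{\left(s \right)} \left(-166\right) = \left(-100\right) \left(-2\right) \left(-166\right) = 200 \left(-166\right) = -33200$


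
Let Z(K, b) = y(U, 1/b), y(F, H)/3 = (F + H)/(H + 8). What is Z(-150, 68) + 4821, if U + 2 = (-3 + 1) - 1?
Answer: 2626428/545 ≈ 4819.1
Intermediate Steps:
U = -5 (U = -2 + ((-3 + 1) - 1) = -2 + (-2 - 1) = -2 - 3 = -5)
y(F, H) = 3*(F + H)/(8 + H) (y(F, H) = 3*((F + H)/(H + 8)) = 3*((F + H)/(8 + H)) = 3*(F + H)/(8 + H))
Z(K, b) = 3*(-5 + 1/b)/(8 + 1/b)
Z(-150, 68) + 4821 = 3*(1 - 5*68)/(1 + 8*68) + 4821 = 3*(1 - 340)/(1 + 544) + 4821 = 3*(-339)/545 + 4821 = 3*(1/545)*(-339) + 4821 = -1017/545 + 4821 = 2626428/545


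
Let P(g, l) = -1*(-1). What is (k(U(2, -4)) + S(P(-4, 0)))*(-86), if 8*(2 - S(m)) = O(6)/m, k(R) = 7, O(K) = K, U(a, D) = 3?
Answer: -1419/2 ≈ -709.50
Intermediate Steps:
P(g, l) = 1
S(m) = 2 - 3/(4*m)
(k(U(2, -4)) + S(P(-4, 0)))*(-86) = (7 + (2 - ¾/1))*(-86) = (7 + (2 - ¾*1))*(-86) = (7 + (2 - ¾))*(-86) = (7 + 5/4)*(-86) = (33/4)*(-86) = -1419/2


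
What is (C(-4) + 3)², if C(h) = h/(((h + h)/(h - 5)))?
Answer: 9/4 ≈ 2.2500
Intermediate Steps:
C(h) = -5/2 + h/2 (C(h) = h/(((2*h)/(-5 + h))) = h/((2*h/(-5 + h))) = h*((-5 + h)/(2*h)) = -5/2 + h/2)
(C(-4) + 3)² = ((-5/2 + (½)*(-4)) + 3)² = ((-5/2 - 2) + 3)² = (-9/2 + 3)² = (-3/2)² = 9/4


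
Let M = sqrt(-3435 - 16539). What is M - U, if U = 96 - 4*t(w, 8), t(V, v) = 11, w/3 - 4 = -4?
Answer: -52 + I*sqrt(19974) ≈ -52.0 + 141.33*I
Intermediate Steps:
w = 0 (w = 12 + 3*(-4) = 12 - 12 = 0)
U = 52 (U = 96 - 4*11 = 96 - 44 = 52)
M = I*sqrt(19974) (M = sqrt(-19974) = I*sqrt(19974) ≈ 141.33*I)
M - U = I*sqrt(19974) - 1*52 = I*sqrt(19974) - 52 = -52 + I*sqrt(19974)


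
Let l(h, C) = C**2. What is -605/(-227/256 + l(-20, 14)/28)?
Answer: -30976/313 ≈ -98.965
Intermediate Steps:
-605/(-227/256 + l(-20, 14)/28) = -605/(-227/256 + 14**2/28) = -605/(-227*1/256 + 196*(1/28)) = -605/(-227/256 + 7) = -605/1565/256 = -605*256/1565 = -30976/313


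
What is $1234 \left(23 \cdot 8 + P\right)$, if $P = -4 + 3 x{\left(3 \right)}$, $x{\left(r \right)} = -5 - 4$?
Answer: $188802$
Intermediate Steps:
$x{\left(r \right)} = -9$
$P = -31$ ($P = -4 + 3 \left(-9\right) = -4 - 27 = -31$)
$1234 \left(23 \cdot 8 + P\right) = 1234 \left(23 \cdot 8 - 31\right) = 1234 \left(184 - 31\right) = 1234 \cdot 153 = 188802$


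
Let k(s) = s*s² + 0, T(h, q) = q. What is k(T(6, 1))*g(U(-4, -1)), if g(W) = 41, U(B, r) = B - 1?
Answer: 41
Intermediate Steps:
U(B, r) = -1 + B
k(s) = s³ (k(s) = s³ + 0 = s³)
k(T(6, 1))*g(U(-4, -1)) = 1³*41 = 1*41 = 41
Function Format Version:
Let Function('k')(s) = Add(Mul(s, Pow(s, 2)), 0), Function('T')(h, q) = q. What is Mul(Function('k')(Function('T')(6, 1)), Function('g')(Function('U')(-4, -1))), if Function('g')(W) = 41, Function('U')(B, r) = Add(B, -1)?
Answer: 41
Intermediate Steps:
Function('U')(B, r) = Add(-1, B)
Function('k')(s) = Pow(s, 3) (Function('k')(s) = Add(Pow(s, 3), 0) = Pow(s, 3))
Mul(Function('k')(Function('T')(6, 1)), Function('g')(Function('U')(-4, -1))) = Mul(Pow(1, 3), 41) = Mul(1, 41) = 41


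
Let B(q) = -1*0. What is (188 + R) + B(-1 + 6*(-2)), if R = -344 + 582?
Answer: 426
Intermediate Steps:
R = 238
B(q) = 0
(188 + R) + B(-1 + 6*(-2)) = (188 + 238) + 0 = 426 + 0 = 426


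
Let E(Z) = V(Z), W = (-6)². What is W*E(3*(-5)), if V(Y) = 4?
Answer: 144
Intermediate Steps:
W = 36
E(Z) = 4
W*E(3*(-5)) = 36*4 = 144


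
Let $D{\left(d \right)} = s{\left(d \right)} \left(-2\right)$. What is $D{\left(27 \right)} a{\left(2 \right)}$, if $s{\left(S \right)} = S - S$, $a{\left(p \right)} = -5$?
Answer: $0$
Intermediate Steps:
$s{\left(S \right)} = 0$
$D{\left(d \right)} = 0$ ($D{\left(d \right)} = 0 \left(-2\right) = 0$)
$D{\left(27 \right)} a{\left(2 \right)} = 0 \left(-5\right) = 0$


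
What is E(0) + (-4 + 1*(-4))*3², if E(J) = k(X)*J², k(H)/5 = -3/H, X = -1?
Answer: -72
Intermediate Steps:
k(H) = -15/H (k(H) = 5*(-3/H) = -15/H)
E(J) = 15*J² (E(J) = (-15/(-1))*J² = (-15*(-1))*J² = 15*J²)
E(0) + (-4 + 1*(-4))*3² = 15*0² + (-4 + 1*(-4))*3² = 15*0 + (-4 - 4)*9 = 0 - 8*9 = 0 - 72 = -72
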